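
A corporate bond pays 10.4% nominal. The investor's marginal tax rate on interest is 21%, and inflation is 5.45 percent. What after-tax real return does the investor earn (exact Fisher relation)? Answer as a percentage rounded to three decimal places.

2.623%

After-tax nominal return = 10.4% × (1 − 0.21) = 8.2160%.
1 + r = 1.08216 / 1.05450 = 1.026230
After-tax real rate = 1.026230 − 1 → 2.623%.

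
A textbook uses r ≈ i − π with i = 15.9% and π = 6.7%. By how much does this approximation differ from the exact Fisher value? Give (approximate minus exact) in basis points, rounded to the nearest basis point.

Approximate: r ≈ 15.900% − 6.700% = 9.2000%
Exact: (1 + 0.1590)/(1 + 0.0670) − 1 = 8.6223%
Error = 9.2000% − 8.6223% = 0.5777% → 58 basis points.

58 basis points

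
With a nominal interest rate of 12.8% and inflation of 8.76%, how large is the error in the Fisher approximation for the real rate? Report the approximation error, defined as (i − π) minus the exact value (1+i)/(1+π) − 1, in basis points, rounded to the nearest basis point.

33 basis points

Approximate: r ≈ 12.800% − 8.760% = 4.0400%
Exact: (1 + 0.1280)/(1 + 0.0876) − 1 = 3.7146%
Error = 4.0400% − 3.7146% = 0.3254% → 33 basis points.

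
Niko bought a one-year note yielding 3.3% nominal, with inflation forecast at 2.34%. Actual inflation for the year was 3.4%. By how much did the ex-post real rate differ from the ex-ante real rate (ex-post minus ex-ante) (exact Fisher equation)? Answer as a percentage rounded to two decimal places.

-1.03%

Ex-ante: (1 + 0.0330)/(1 + 0.0234) − 1 = 0.9380%
Ex-post: (1 + 0.0330)/(1 + 0.0340) − 1 = -0.0967%
Difference (ex-post − ex-ante) = -1.0348% → -1.03%.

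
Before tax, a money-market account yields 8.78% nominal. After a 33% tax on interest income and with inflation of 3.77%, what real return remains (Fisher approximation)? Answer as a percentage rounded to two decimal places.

After-tax nominal return = 8.78% × (1 − 0.33) = 5.8826%.
r ≈ 5.8826% − 3.77% → 2.11%.

2.11%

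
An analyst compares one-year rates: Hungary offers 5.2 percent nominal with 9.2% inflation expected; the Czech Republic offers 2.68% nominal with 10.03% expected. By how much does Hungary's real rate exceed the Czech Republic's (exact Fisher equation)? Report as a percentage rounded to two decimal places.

3.02%

Hungary: (1 + 0.0520)/(1 + 0.0920) − 1 = -3.6630%
The Czech Republic: (1 + 0.0268)/(1 + 0.1003) − 1 = -6.6800%
Differential = -3.6630% − (-6.6800%) = 3.0170% → 3.02%.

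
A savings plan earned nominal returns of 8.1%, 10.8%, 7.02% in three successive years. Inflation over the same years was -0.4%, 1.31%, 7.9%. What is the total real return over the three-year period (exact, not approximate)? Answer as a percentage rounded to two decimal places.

17.73%

Nominal growth factor = 1.0810 × 1.1080 × 1.0702 = 1.281830
Price-level growth factor = 0.9960 × 1.0131 × 1.0790 = 1.088762
Real growth factor = 1.281830 / 1.088762 = 1.177328
Total real return = 1.177328 − 1 → 17.73%.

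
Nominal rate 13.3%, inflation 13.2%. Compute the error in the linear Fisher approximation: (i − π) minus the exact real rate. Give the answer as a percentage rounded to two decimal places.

0.01%

Approximate: r ≈ 13.300% − 13.200% = 0.1000%
Exact: (1 + 0.1330)/(1 + 0.1320) − 1 = 0.0883%
Error = 0.1000% − 0.0883% = 0.0117% → 0.01%.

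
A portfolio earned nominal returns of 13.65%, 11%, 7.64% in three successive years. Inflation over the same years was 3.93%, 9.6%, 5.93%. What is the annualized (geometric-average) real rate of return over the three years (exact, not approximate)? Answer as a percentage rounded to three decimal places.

Nominal growth factor = 1.1365 × 1.1100 × 1.0764 = 1.35789475
Price-level growth factor = 1.0393 × 1.0960 × 1.0593 = 1.20661982
Real growth factor = 1.35789475 / 1.20661982 = 1.12537083
Annualized real rate = 1.12537083^(1/3) − 1 = 4.0156% → 4.016%.

4.016%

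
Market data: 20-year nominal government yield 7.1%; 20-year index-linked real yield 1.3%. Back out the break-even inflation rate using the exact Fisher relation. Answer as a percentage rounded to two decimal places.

5.73%

(1 + π) = (1 + i)/(1 + r) = 1.07100 / 1.01300 = 1.057256
Break-even inflation = 1.057256 − 1 → 5.73%.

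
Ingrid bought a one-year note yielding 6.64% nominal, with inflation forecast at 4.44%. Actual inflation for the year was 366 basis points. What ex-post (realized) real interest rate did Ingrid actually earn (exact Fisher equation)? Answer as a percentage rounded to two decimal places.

Ex-post: (1 + 0.0664)/(1 + 0.0366) − 1 = 2.8748%
So the realized real rate is 2.87%.

2.87%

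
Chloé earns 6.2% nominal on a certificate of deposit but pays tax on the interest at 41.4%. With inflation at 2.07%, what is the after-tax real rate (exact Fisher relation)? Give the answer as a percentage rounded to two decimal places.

After-tax nominal return = 6.2% × (1 − 0.414) = 3.6332%.
1 + r = 1.036332 / 1.02070 = 1.015315
After-tax real rate = 1.015315 − 1 → 1.53%.

1.53%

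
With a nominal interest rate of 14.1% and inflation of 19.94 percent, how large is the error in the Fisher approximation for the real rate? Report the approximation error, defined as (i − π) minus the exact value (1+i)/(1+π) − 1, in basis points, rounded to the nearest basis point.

-97 basis points

Approximate: r ≈ 14.100% − 19.940% = -5.8400%
Exact: (1 + 0.1410)/(1 + 0.1994) − 1 = -4.8691%
Error = -5.8400% − (-4.8691%) = -0.9709% → -97 basis points.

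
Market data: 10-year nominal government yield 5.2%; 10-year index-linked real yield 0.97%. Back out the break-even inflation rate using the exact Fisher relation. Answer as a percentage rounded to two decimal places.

(1 + π) = (1 + i)/(1 + r) = 1.05200 / 1.00970 = 1.041894
Break-even inflation = 1.041894 − 1 → 4.19%.

4.19%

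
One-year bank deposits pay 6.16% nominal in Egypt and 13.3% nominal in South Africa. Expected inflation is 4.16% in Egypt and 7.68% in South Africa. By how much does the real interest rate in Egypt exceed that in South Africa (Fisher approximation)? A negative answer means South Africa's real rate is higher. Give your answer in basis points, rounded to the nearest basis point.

-362 basis points

Egypt: 6.16% − 4.16% = 2.000%
South Africa: 13.3% − 7.68% = 5.620%
Differential = -3.620% → -362 basis points.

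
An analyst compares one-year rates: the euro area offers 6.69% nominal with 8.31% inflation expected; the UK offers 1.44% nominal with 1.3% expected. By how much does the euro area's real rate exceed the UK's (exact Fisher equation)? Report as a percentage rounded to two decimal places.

The euro area: (1 + 0.0669)/(1 + 0.0831) − 1 = -1.4957%
The UK: (1 + 0.0144)/(1 + 0.0130) − 1 = 0.1382%
Differential = -1.4957% − 0.1382% = -1.6339% → -1.63%.

-1.63%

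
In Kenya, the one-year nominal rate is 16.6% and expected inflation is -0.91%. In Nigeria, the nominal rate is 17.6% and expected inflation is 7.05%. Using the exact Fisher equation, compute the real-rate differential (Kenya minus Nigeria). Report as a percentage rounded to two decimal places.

Kenya: (1 + 0.1660)/(1 − 0.0091) − 1 = 17.6708%
Nigeria: (1 + 0.1760)/(1 + 0.0705) − 1 = 9.8552%
Differential = 17.6708% − 9.8552% = 7.8156% → 7.82%.

7.82%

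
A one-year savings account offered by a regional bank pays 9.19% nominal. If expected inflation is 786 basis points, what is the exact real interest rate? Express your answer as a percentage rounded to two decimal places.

1 + r = 1.09190 / 1.07860 = 1.012331
r = 1.012331 − 1 = 1.2331%, i.e. 1.23%.

1.23%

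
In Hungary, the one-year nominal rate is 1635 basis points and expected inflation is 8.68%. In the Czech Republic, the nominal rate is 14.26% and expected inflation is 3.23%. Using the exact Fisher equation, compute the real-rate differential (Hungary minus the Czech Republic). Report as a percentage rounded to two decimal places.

Hungary: (1 + 0.1635)/(1 + 0.0868) − 1 = 7.0574%
The Czech Republic: (1 + 0.1426)/(1 + 0.0323) − 1 = 10.6849%
Differential = 7.0574% − 10.6849% = -3.6275% → -3.63%.

-3.63%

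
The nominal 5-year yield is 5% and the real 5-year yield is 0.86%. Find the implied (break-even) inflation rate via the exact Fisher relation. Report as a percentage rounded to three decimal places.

4.105%

(1 + π) = (1 + i)/(1 + r) = 1.05000 / 1.00860 = 1.041047
Break-even inflation = 1.041047 − 1 → 4.105%.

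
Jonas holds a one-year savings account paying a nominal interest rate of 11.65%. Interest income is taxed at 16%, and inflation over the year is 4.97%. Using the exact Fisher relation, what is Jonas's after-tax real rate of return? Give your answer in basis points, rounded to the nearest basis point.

After-tax nominal return = 11.65% × (1 − 0.16) = 9.7860%.
1 + r = 1.09786 / 1.04970 = 1.045880
After-tax real rate = 1.045880 − 1 → 459 basis points.

459 basis points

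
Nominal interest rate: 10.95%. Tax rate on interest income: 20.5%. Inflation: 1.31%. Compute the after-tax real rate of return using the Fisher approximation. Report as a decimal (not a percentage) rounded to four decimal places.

0.0740

After-tax nominal return = 10.95% × (1 − 0.205) = 8.70525%.
r ≈ 8.70525% − 1.31% → 0.0740.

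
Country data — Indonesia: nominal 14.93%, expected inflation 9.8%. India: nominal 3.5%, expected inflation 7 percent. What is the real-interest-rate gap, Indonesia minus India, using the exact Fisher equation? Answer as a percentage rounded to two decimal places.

Indonesia: (1 + 0.1493)/(1 + 0.0980) − 1 = 4.6721%
India: (1 + 0.0350)/(1 + 0.0700) − 1 = -3.2710%
Differential = 4.6721% − (-3.2710%) = 7.9432% → 7.94%.

7.94%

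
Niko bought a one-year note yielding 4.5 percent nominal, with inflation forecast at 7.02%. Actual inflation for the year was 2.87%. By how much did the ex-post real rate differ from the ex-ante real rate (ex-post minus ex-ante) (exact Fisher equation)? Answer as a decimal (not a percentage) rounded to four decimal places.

Ex-ante: (1 + 0.0450)/(1 + 0.0702) − 1 = -2.3547%
Ex-post: (1 + 0.0450)/(1 + 0.0287) − 1 = 1.5845%
Difference (ex-post − ex-ante) = 3.9392% → 0.0394.

0.0394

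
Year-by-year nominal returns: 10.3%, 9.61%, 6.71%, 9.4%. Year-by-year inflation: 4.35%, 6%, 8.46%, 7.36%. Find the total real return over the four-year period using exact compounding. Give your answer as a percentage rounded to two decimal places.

Nominal growth factor = 1.1030 × 1.0961 × 1.0671 × 1.0940 = 1.411394
Price-level growth factor = 1.0435 × 1.0600 × 1.0846 × 1.0736 = 1.287984
Real growth factor = 1.411394 / 1.287984 = 1.095816
Total real return = 1.095816 − 1 → 9.58%.

9.58%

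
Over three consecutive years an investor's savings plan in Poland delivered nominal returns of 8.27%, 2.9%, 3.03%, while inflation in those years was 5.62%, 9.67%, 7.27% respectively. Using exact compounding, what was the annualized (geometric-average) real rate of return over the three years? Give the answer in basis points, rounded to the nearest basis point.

-261 basis points

Nominal growth factor = 1.0827 × 1.0290 × 1.0303 = 1.14785548
Price-level growth factor = 1.0562 × 1.0967 × 1.0727 = 1.24254546
Real growth factor = 1.14785548 / 1.24254546 = 0.92379355
Annualized real rate = 0.92379355^(1/3) − 1 = -2.6076% → -261 basis points.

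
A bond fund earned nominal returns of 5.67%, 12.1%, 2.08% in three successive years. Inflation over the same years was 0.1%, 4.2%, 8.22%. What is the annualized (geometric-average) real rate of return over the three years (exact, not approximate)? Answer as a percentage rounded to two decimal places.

Nominal growth factor = 1.0567 × 1.1210 × 1.0208 = 1.20919956
Price-level growth factor = 1.0010 × 1.0420 × 1.0822 = 1.12878005
Real growth factor = 1.20919956 / 1.12878005 = 1.07124462
Annualized real rate = 1.07124462^(1/3) − 1 = 2.3206% → 2.32%.

2.32%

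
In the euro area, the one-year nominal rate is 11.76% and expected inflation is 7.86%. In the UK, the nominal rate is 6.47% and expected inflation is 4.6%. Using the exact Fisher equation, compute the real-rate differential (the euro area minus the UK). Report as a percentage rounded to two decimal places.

The euro area: (1 + 0.1176)/(1 + 0.0786) − 1 = 3.6158%
The UK: (1 + 0.0647)/(1 + 0.0460) − 1 = 1.7878%
Differential = 3.6158% − 1.7878% = 1.8280% → 1.83%.

1.83%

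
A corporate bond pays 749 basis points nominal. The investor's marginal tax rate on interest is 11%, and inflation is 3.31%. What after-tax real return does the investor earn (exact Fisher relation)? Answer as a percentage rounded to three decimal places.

After-tax nominal return = 7.49% × (1 − 0.11) = 6.6661%.
1 + r = 1.066661 / 1.03310 = 1.032486
After-tax real rate = 1.032486 − 1 → 3.249%.

3.249%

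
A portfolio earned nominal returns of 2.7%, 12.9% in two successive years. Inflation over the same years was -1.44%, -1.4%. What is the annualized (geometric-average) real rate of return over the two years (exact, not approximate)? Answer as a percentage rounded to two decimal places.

Nominal growth factor = 1.0270 × 1.1290 = 1.15948300
Price-level growth factor = 0.9856 × 0.9860 = 0.97180160
Real growth factor = 1.15948300 / 0.97180160 = 1.19312728
Annualized real rate = 1.19312728^(1/2) − 1 = 9.2304% → 9.23%.

9.23%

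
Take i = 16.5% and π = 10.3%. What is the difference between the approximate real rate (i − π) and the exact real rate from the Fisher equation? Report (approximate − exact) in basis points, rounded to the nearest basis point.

58 basis points

Approximate: r ≈ 16.500% − 10.300% = 6.2000%
Exact: (1 + 0.1650)/(1 + 0.1030) − 1 = 5.6210%
Error = 6.2000% − 5.6210% = 0.5790% → 58 basis points.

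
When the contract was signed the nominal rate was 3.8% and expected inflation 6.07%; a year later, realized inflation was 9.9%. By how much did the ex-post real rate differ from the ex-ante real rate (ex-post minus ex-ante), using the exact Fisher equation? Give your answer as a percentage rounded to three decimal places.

Ex-ante: (1 + 0.0380)/(1 + 0.0607) − 1 = -2.1401%
Ex-post: (1 + 0.0380)/(1 + 0.0990) − 1 = -5.5505%
Difference (ex-post − ex-ante) = -3.4104% → -3.410%.

-3.410%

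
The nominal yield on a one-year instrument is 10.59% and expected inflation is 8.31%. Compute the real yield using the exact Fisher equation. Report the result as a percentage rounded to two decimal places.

By the Fisher equation, 1 + r = (1 + i)/(1 + π).
1 + r = 1.10590 / 1.08310 = 1.021051
r = 1.021051 − 1 = 2.1051%, i.e. 2.11%.

2.11%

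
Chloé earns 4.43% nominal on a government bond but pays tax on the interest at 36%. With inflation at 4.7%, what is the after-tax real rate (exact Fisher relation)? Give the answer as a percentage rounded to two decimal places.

-1.78%

After-tax nominal return = 4.43% × (1 − 0.36) = 2.8352%.
1 + r = 1.028352 / 1.04700 = 0.982189
After-tax real rate = 0.982189 − 1 → -1.78%.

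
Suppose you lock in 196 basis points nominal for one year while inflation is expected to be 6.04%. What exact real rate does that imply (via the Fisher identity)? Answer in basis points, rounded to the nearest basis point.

1 + r = 1.01960 / 1.06040 = 0.961524
r = 0.961524 − 1 = -3.8476%, i.e. -385 basis points.

-385 basis points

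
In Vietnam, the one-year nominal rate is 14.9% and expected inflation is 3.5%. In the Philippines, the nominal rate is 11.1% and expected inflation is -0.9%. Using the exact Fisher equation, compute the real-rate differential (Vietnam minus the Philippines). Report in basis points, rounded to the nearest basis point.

Vietnam: (1 + 0.1490)/(1 + 0.0350) − 1 = 11.0145%
The Philippines: (1 + 0.1110)/(1 − 0.0090) − 1 = 12.1090%
Differential = 11.0145% − 12.1090% = -1.0945% → -109 basis points.

-109 basis points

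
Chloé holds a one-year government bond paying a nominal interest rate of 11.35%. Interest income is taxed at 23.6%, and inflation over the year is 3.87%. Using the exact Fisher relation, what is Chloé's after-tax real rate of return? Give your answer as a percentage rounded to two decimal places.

4.62%

After-tax nominal return = 11.35% × (1 − 0.236) = 8.6714%.
1 + r = 1.086714 / 1.03870 = 1.046225
After-tax real rate = 1.046225 − 1 → 4.62%.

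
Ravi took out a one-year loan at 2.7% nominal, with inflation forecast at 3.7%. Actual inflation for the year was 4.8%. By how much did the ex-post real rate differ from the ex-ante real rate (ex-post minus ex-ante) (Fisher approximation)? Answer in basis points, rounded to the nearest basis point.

Ex-ante: 2.7% − 3.7% = -1.000%
Ex-post: 2.7% − 4.8% = -2.100%
Difference (ex-post − ex-ante) = -1.1000% → -110 basis points.

-110 basis points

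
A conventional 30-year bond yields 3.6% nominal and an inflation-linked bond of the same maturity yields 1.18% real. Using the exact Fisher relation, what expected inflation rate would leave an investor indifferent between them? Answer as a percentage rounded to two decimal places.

(1 + π) = (1 + i)/(1 + r) = 1.03600 / 1.01180 = 1.023918
Break-even inflation = 1.023918 − 1 → 2.39%.

2.39%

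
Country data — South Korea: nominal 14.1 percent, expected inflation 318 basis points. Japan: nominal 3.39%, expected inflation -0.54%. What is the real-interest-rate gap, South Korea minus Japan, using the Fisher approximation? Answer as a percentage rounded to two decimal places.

6.99%

South Korea: 14.1% − 3.18% = 10.920%
Japan: 3.39% − (-0.54%) = 3.930%
Differential = 6.990% → 6.99%.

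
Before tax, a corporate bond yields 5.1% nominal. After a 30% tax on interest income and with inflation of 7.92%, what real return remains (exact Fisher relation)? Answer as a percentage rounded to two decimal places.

After-tax nominal return = 5.1% × (1 − 0.3) = 3.5700%.
1 + r = 1.03570 / 1.07920 = 0.959692
After-tax real rate = 0.959692 − 1 → -4.03%.

-4.03%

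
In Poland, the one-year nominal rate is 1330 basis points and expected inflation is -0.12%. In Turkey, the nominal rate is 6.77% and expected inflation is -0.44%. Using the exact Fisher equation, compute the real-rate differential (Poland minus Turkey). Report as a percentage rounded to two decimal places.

6.19%

Poland: (1 + 0.1330)/(1 − 0.0012) − 1 = 13.4361%
Turkey: (1 + 0.0677)/(1 − 0.0044) − 1 = 7.2419%
Differential = 13.4361% − 7.2419% = 6.1943% → 6.19%.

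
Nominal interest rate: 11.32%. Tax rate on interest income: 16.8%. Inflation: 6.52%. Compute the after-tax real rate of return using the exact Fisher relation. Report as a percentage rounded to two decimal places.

2.72%

After-tax nominal return = 11.32% × (1 − 0.168) = 9.41824%.
1 + r = 1.0941824 / 1.06520 = 1.027208
After-tax real rate = 1.027208 − 1 → 2.72%.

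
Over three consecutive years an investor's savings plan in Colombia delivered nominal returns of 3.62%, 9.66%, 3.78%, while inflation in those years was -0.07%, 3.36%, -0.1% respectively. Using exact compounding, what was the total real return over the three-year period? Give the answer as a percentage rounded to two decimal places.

14.29%

Compound the nominal returns: 1.0362 × 1.0966 × 1.0378 = 1.179249.
Compound inflation: 0.9993 × 1.0336 × 0.9990 = 1.031844.
Deflate: 1.179249 / 1.031844 = 1.142856.
Total real return = 1.142856 − 1 → 14.29%.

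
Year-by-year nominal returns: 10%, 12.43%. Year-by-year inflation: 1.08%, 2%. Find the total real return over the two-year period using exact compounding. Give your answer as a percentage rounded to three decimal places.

Compound the nominal returns: 1.1000 × 1.1243 = 1.236730.
Compound inflation: 1.0108 × 1.0200 = 1.031016.
Deflate: 1.236730 / 1.031016 = 1.199526.
Total real return = 1.199526 − 1 → 19.953%.

19.953%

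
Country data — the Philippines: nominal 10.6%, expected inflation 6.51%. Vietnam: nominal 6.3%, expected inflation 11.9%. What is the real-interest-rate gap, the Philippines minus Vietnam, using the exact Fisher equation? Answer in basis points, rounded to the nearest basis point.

The Philippines: (1 + 0.1060)/(1 + 0.0651) − 1 = 3.8400%
Vietnam: (1 + 0.0630)/(1 + 0.1190) − 1 = -5.0045%
Differential = 3.8400% − (-5.0045%) = 8.8445% → 884 basis points.

884 basis points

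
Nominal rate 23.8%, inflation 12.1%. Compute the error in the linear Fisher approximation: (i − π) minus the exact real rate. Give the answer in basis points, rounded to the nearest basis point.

126 basis points

Approximate: r ≈ 23.800% − 12.100% = 11.7000%
Exact: (1 + 0.2380)/(1 + 0.1210) − 1 = 10.4371%
Error = 11.7000% − 10.4371% = 1.2629% → 126 basis points.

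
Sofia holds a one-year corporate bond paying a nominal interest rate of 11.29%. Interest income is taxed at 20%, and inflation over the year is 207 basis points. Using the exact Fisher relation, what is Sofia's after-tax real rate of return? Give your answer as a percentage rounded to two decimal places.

After-tax nominal return = 11.29% × (1 − 0.2) = 9.0320%.
1 + r = 1.09032 / 1.02070 = 1.068208
After-tax real rate = 1.068208 − 1 → 6.82%.

6.82%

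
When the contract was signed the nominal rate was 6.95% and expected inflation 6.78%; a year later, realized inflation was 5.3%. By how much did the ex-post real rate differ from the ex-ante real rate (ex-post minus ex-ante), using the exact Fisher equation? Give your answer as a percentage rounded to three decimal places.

1.408%

Ex-ante: (1 + 0.0695)/(1 + 0.0678) − 1 = 0.1592%
Ex-post: (1 + 0.0695)/(1 + 0.0530) − 1 = 1.5670%
Difference (ex-post − ex-ante) = 1.4077% → 1.408%.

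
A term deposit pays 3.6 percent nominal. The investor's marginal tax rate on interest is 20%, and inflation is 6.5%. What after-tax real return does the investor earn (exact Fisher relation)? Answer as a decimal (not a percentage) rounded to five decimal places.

-0.03399

After-tax nominal return = 3.6% × (1 − 0.2) = 2.8800%.
1 + r = 1.02880 / 1.06500 = 0.966009
After-tax real rate = 0.966009 − 1 → -0.03399.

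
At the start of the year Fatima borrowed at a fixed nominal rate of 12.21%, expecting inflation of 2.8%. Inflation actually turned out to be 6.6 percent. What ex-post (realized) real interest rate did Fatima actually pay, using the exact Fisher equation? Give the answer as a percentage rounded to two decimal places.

5.26%

Ex-post: (1 + 0.1221)/(1 + 0.0660) − 1 = 5.2627%
So the realized real rate is 5.26%.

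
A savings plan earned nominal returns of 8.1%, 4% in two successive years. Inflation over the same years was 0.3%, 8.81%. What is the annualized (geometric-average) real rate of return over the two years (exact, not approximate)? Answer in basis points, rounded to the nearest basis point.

Nominal growth factor = 1.0810 × 1.0400 = 1.1242400000
Price-level growth factor = 1.0030 × 1.0881 = 1.0913643000
Real growth factor = 1.1242400000 / 1.0913643000 = 1.0301234886
Annualized real rate = 1.0301234886^(1/2) − 1 = 1.494999% → 149 basis points.

149 basis points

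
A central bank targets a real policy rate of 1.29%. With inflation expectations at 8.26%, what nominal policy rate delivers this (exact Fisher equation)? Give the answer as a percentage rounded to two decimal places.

(1 + i) = (1 + r)(1 + π) = 1.01290 × 1.08260 = 1.09656554
i = 1.09656554 − 1, so the required nominal rate is 9.66%.

9.66%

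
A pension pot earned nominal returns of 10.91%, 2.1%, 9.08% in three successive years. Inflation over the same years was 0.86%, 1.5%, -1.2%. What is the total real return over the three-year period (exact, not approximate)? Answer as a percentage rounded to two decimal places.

22.12%

Nominal growth factor = 1.1091 × 1.0210 × 1.0908 = 1.235212
Price-level growth factor = 1.0086 × 1.0150 × 0.9880 = 1.011444
Real growth factor = 1.235212 / 1.011444 = 1.221236
Total real return = 1.221236 − 1 → 22.12%.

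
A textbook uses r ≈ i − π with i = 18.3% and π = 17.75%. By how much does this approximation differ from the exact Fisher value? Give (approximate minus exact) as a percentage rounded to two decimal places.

0.08%

Approximate: r ≈ 18.300% − 17.750% = 0.5500%
Exact: (1 + 0.1830)/(1 + 0.1775) − 1 = 0.4671%
Error = 0.5500% − 0.4671% = 0.0829% → 0.08%.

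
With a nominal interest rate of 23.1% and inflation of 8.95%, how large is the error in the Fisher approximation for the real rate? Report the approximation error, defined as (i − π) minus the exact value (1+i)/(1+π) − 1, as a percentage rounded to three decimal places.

1.162%

Approximate: r ≈ 23.100% − 8.950% = 14.1500%
Exact: (1 + 0.2310)/(1 + 0.0895) − 1 = 12.9876%
Error = 14.1500% − 12.9876% = 1.1624% → 1.162%.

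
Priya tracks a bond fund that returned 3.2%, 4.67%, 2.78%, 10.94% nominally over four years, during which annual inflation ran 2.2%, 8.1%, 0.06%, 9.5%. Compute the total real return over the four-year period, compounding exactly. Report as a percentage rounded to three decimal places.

Compound the nominal returns: 1.0320 × 1.0467 × 1.0278 × 1.1094 = 1.231682.
Compound inflation: 1.0220 × 1.0810 × 1.0006 × 1.0950 = 1.210462.
Deflate: 1.231682 / 1.210462 = 1.017531.
Total real return = 1.017531 − 1 → 1.753%.

1.753%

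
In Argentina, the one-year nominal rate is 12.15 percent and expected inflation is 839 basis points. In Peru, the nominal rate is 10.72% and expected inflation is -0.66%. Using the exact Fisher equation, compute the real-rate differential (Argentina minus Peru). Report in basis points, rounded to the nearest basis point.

Argentina: (1 + 0.1215)/(1 + 0.0839) − 1 = 3.4690%
Peru: (1 + 0.1072)/(1 − 0.0066) − 1 = 11.4556%
Differential = 3.4690% − 11.4556% = -7.9867% → -799 basis points.

-799 basis points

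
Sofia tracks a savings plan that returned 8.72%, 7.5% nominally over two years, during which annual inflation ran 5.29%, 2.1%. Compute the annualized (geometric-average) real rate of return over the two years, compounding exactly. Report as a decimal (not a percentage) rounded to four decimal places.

Nominal growth factor = 1.0872 × 1.0750 = 1.16874000
Price-level growth factor = 1.0529 × 1.0210 = 1.07501090
Real growth factor = 1.16874000 / 1.07501090 = 1.08718898
Annualized real rate = 1.08718898^(1/2) − 1 = 4.2684% → 0.0427.

0.0427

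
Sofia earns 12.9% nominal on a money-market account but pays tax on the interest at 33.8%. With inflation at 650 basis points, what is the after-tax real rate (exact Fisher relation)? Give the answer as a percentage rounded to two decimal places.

After-tax nominal return = 12.9% × (1 − 0.338) = 8.5398%.
1 + r = 1.085398 / 1.06500 = 1.019153
After-tax real rate = 1.019153 − 1 → 1.92%.

1.92%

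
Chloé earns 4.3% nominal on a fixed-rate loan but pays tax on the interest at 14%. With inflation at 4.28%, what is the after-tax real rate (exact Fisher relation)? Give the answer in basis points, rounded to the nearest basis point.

After-tax nominal return = 4.3% × (1 − 0.14) = 3.6980%.
1 + r = 1.03698 / 1.04280 = 0.994419
After-tax real rate = 0.994419 − 1 → -56 basis points.

-56 basis points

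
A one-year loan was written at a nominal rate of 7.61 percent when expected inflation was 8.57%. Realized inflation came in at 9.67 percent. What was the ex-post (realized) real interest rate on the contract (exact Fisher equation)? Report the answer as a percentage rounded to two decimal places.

-1.88%

Ex-post: (1 + 0.0761)/(1 + 0.0967) − 1 = -1.8784%
So the realized real rate is -1.88%.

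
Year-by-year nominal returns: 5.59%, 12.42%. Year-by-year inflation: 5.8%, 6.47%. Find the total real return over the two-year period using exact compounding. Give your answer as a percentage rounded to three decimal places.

5.379%

Nominal growth factor = 1.0559 × 1.1242 = 1.187043
Price-level growth factor = 1.0580 × 1.0647 = 1.126453
Real growth factor = 1.187043 / 1.126453 = 1.053788
Total real return = 1.053788 − 1 → 5.379%.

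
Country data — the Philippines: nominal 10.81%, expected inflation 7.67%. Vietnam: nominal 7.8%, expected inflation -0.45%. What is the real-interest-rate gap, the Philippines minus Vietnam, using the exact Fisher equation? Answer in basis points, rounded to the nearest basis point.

The Philippines: (1 + 0.1081)/(1 + 0.0767) − 1 = 2.9163%
Vietnam: (1 + 0.0780)/(1 − 0.0045) − 1 = 8.2873%
Differential = 2.9163% − 8.2873% = -5.3710% → -537 basis points.

-537 basis points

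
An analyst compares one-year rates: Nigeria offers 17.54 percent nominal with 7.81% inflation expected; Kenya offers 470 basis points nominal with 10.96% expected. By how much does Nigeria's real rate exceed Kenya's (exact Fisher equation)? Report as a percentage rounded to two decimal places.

Nigeria: (1 + 0.1754)/(1 + 0.0781) − 1 = 9.0251%
Kenya: (1 + 0.0470)/(1 + 0.1096) − 1 = -5.6417%
Differential = 9.0251% − (-5.6417%) = 14.6668% → 14.67%.

14.67%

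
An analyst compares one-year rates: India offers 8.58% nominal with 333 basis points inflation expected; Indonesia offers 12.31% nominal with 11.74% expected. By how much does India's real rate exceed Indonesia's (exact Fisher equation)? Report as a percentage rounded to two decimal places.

India: (1 + 0.0858)/(1 + 0.0333) − 1 = 5.0808%
Indonesia: (1 + 0.1231)/(1 + 0.1174) − 1 = 0.5101%
Differential = 5.0808% − 0.5101% = 4.5707% → 4.57%.

4.57%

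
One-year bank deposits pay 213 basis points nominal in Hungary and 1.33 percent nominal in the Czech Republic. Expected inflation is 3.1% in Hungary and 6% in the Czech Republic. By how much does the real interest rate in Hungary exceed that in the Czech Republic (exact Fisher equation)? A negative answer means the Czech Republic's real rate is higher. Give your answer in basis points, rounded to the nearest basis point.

346 basis points

Hungary: (1 + 0.0213)/(1 + 0.0310) − 1 = -0.9408%
The Czech Republic: (1 + 0.0133)/(1 + 0.0600) − 1 = -4.4057%
Differential = -0.9408% − (-4.4057%) = 3.4648% → 346 basis points.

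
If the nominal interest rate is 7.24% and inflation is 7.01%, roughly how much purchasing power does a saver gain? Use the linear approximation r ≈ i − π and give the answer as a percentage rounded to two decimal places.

0.23%

r ≈ i − π = 7.24% − 7.01% = 0.23%.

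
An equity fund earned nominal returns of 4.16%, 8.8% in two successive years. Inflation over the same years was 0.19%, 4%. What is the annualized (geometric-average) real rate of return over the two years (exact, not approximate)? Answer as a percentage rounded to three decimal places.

Nominal growth factor = 1.0416 × 1.0880 = 1.13326080
Price-level growth factor = 1.0019 × 1.0400 = 1.04197600
Real growth factor = 1.13326080 / 1.04197600 = 1.08760739
Annualized real rate = 1.08760739^(1/2) − 1 = 4.2884% → 4.288%.

4.288%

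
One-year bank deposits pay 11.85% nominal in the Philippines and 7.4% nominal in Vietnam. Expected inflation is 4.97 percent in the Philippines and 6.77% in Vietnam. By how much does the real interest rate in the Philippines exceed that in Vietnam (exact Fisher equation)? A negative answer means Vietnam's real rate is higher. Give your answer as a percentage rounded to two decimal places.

The Philippines: (1 + 0.1185)/(1 + 0.0497) − 1 = 6.5543%
Vietnam: (1 + 0.0740)/(1 + 0.0677) − 1 = 0.5901%
Differential = 6.5543% − 0.5901% = 5.9642% → 5.96%.

5.96%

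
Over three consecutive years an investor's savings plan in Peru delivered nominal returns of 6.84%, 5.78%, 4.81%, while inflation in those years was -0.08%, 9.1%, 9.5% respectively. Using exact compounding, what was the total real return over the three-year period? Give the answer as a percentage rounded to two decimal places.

-0.77%

Nominal growth factor = 1.0684 × 1.0578 × 1.0481 = 1.184514
Price-level growth factor = 0.9992 × 1.0910 × 1.0950 = 1.193689
Real growth factor = 1.184514 / 1.193689 = 0.992313
Total real return = 0.992313 − 1 → -0.77%.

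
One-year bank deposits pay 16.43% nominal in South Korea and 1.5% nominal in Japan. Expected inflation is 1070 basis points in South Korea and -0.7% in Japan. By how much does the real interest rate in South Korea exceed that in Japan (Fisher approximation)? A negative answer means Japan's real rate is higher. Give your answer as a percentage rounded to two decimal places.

South Korea: 16.43% − 10.7% = 5.730%
Japan: 1.5% − (-0.7%) = 2.200%
Differential = 3.530% → 3.53%.

3.53%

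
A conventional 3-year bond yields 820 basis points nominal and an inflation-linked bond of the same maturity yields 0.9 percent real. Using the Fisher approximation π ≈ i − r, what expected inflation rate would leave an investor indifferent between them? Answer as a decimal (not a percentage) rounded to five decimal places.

0.07300

π ≈ i − r = 8.2% − 0.9% → 0.07300.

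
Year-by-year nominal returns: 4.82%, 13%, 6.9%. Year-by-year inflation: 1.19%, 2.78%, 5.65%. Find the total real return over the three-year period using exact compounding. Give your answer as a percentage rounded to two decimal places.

Nominal growth factor = 1.0482 × 1.1300 × 1.0690 = 1.2661942
Price-level growth factor = 1.0119 × 1.0278 × 1.0565 = 1.0987926
Real growth factor = 1.2661942 / 1.0987926 = 1.1523505
Total real return = 1.1523505 − 1 → 15.24%.

15.24%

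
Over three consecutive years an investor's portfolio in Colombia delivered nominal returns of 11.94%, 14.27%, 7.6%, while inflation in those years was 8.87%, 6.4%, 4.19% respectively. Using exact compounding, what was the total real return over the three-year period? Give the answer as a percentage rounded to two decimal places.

Compound the nominal returns: 1.1194 × 1.1427 × 1.0760 = 1.376353.
Compound inflation: 1.0887 × 1.0640 × 1.0419 = 1.206913.
Deflate: 1.376353 / 1.206913 = 1.140391.
Total real return = 1.140391 − 1 → 14.04%.

14.04%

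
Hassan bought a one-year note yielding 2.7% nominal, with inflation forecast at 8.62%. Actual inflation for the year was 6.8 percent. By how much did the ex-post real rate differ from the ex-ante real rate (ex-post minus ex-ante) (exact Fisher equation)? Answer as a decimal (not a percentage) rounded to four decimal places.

0.0161

Ex-ante: (1 + 0.0270)/(1 + 0.0862) − 1 = -5.4502%
Ex-post: (1 + 0.0270)/(1 + 0.0680) − 1 = -3.8390%
Difference (ex-post − ex-ante) = 1.6112% → 0.0161.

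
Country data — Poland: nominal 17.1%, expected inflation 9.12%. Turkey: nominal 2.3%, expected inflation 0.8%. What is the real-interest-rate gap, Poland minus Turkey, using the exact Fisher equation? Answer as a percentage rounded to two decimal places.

Poland: (1 + 0.1710)/(1 + 0.0912) − 1 = 7.31305%
Turkey: (1 + 0.0230)/(1 + 0.0080) − 1 = 1.48810%
Differential = 7.31305% − 1.48810% = 5.82495% → 5.82%.

5.82%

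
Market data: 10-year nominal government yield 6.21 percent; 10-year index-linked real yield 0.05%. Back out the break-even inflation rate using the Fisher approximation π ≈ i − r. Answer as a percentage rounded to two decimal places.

6.16%

π ≈ i − r = 6.21% − 0.05% → 6.16%.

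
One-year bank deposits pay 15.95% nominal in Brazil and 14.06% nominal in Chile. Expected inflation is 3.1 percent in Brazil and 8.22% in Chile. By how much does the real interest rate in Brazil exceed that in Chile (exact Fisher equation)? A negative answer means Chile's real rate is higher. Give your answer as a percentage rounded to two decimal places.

Brazil: (1 + 0.1595)/(1 + 0.0310) − 1 = 12.4636%
Chile: (1 + 0.1406)/(1 + 0.0822) − 1 = 5.3964%
Differential = 12.4636% − 5.3964% = 7.0672% → 7.07%.

7.07%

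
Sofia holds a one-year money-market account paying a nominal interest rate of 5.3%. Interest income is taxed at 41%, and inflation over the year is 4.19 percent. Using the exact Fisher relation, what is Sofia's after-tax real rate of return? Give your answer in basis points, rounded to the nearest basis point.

After-tax nominal return = 5.3% × (1 − 0.41) = 3.1270%.
1 + r = 1.03127 / 1.04190 = 0.989797
After-tax real rate = 0.989797 − 1 → -102 basis points.

-102 basis points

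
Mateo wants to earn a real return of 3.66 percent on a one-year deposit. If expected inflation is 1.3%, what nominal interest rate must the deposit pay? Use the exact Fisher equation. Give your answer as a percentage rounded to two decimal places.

(1 + i) = (1 + r)(1 + π) = 1.03660 × 1.01300 = 1.0500758
i = 1.0500758 − 1, so the required nominal rate is 5.01%.

5.01%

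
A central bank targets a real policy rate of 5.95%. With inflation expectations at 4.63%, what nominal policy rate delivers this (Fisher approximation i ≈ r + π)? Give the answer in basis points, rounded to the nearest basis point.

i ≈ r + π = 5.95% + 4.63% = 1058 basis points.

1058 basis points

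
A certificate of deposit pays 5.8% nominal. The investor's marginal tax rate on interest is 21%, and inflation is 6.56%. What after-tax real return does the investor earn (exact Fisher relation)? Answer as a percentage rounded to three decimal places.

After-tax nominal return = 5.8% × (1 − 0.21) = 4.5820%.
1 + r = 1.04582 / 1.06560 = 0.981438
After-tax real rate = 0.981438 − 1 → -1.856%.

-1.856%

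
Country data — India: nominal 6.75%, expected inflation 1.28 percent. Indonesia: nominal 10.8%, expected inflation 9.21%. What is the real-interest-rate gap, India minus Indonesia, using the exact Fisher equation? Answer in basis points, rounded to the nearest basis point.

India: (1 + 0.0675)/(1 + 0.0128) − 1 = 5.40087%
Indonesia: (1 + 0.1080)/(1 + 0.0921) − 1 = 1.45591%
Differential = 5.40087% − 1.45591% = 3.94496% → 394 basis points.

394 basis points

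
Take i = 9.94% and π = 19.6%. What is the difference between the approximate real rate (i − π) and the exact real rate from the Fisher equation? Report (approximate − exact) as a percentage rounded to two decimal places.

Approximate: r ≈ 9.940% − 19.600% = -9.6600%
Exact: (1 + 0.0994)/(1 + 0.1960) − 1 = -8.0769%
Error = -9.6600% − (-8.0769%) = -1.5831% → -1.58%.

-1.58%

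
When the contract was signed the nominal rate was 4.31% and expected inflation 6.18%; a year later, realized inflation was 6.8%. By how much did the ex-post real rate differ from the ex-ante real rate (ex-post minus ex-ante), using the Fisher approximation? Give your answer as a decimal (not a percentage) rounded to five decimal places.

Ex-ante: 4.31% − 6.18% = -1.870%
Ex-post: 4.31% − 6.8% = -2.490%
Difference (ex-post − ex-ante) = -0.6200% → -0.00620.

-0.00620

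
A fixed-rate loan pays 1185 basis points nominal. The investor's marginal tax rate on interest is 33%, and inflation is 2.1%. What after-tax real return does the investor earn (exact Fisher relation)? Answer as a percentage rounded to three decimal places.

5.719%

After-tax nominal return = 11.85% × (1 − 0.33) = 7.9395%.
1 + r = 1.079395 / 1.02100 = 1.057194
After-tax real rate = 1.057194 − 1 → 5.719%.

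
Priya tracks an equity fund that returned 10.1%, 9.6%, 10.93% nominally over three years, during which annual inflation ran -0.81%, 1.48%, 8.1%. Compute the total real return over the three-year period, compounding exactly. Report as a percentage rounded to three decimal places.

23.019%

Nominal growth factor = 1.1010 × 1.0960 × 1.1093 = 1.338588
Price-level growth factor = 0.9919 × 1.0148 × 1.0810 = 1.088113
Real growth factor = 1.338588 / 1.088113 = 1.230192
Total real return = 1.230192 − 1 → 23.019%.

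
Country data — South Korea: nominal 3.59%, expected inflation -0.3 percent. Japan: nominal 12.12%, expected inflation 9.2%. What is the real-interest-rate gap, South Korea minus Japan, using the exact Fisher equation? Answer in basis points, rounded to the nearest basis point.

123 basis points

South Korea: (1 + 0.0359)/(1 − 0.0030) − 1 = 3.9017%
Japan: (1 + 0.1212)/(1 + 0.0920) − 1 = 2.6740%
Differential = 3.9017% − 2.6740% = 1.2277% → 123 basis points.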